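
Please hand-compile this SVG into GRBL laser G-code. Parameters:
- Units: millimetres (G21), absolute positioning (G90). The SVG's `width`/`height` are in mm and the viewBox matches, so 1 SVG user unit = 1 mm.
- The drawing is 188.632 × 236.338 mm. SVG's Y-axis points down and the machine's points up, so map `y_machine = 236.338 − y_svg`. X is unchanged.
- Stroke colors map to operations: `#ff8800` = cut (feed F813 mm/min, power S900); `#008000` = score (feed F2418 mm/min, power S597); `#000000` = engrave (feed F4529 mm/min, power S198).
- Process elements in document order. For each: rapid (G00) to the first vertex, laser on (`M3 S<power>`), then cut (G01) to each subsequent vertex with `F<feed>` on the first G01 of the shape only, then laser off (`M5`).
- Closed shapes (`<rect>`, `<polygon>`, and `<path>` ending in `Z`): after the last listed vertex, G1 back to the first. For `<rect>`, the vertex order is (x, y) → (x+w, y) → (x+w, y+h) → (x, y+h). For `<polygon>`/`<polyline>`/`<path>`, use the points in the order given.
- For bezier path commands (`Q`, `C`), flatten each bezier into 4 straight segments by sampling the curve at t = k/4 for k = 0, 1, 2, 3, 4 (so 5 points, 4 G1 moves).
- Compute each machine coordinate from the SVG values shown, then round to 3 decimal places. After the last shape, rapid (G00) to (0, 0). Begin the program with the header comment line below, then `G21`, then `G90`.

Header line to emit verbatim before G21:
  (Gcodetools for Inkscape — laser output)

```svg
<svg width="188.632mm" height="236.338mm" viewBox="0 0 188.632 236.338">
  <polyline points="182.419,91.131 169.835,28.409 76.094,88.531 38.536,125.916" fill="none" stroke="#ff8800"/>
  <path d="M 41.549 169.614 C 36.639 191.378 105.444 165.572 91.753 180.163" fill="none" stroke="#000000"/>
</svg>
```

(Gcodetools for Inkscape — laser output)
G21
G90
G00 X182.419 Y145.207
M3 S900
G01 X169.835 Y207.929 F813
G01 X76.094 Y147.807
G01 X38.536 Y110.422
M5
G00 X41.549 Y66.724
M3 S198
G01 X49.247 Y57.946 F4529
G01 X69.944 Y58.760
G01 X88.994 Y60.918
G01 X91.753 Y56.175
M5
G00 X0.000 Y0.000

Since the viewBox matches the mm dimensions, user units are millimetres directly. The only transform is the Y-flip y_m = 236.338 − y_svg.

Shape 1 is a open polyline drawn with `<polyline>`. Its stroke #ff8800 means cut at S900, F813. After flipping Y the toolpath is (182.419,145.207) → (169.835,207.929) → (76.094,147.807) → (38.536,110.422).

Shape 2 is a cubic bezier drawn with `<path>`. Its stroke #000000 means engrave at S198, F4529. After flipping Y the toolpath is (41.549,66.724) → (49.247,57.946) → (69.944,58.760) → (88.994,60.918) → (91.753,56.175).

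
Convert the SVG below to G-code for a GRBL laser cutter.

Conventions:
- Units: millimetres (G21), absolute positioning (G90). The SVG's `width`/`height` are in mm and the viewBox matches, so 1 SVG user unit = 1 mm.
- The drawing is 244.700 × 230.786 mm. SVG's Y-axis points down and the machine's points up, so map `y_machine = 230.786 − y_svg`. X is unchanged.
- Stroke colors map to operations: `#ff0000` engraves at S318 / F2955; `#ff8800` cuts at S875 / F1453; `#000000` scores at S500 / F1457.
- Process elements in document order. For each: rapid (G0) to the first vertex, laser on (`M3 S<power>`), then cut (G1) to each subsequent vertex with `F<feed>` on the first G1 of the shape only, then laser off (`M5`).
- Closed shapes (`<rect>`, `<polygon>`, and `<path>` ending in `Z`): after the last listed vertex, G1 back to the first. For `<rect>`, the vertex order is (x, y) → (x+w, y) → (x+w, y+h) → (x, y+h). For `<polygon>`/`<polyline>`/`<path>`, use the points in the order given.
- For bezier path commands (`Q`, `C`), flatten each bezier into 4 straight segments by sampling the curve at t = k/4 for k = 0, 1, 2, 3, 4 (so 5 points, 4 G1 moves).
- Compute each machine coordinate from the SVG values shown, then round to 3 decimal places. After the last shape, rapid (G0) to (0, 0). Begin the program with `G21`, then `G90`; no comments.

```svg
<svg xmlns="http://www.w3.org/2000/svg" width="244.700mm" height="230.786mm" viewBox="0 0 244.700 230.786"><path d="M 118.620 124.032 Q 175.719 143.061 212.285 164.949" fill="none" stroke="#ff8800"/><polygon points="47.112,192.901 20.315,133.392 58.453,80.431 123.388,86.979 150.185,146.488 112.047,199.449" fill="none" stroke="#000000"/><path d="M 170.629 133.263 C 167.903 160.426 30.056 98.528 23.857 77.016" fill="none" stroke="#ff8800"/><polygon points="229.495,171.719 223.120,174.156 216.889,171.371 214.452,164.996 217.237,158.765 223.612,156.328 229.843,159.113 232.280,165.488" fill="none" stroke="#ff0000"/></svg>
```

viewBox `0 0 244.700 230.786` with mm width/height → 1 unit = 1 mm. Flip: y_m = 230.786 − y_svg.

**Shape 1** — `<path>` quadratic bezier, stroke `#ff8800` → cut (S875, F1453). Control points (SVG): P0=(118.620,124.032), P1=(175.719,143.061), P2=(212.285,164.949); sampled at t=k/4. Machine vertices: (118.620,106.754) → (145.886,97.061) → (170.586,87.010) → (192.719,76.602) → (212.285,65.837). Open path.

**Shape 2** — `<polygon>` regular polygon, stroke `#000000` → score (S500, F1457). Machine vertices: (47.112,37.885) → (20.315,97.394) → (58.453,150.355) → (123.388,143.807) → (150.185,84.298) → (112.047,31.337) → (47.112,37.885). Closed: final G1 returns to the first vertex.

**Shape 3** — `<path>` cubic bezier, stroke `#ff8800` → cut (S875, F1453). Control points (SVG): P0=(170.629,133.263), P1=(167.903,160.426), P2=(30.056,98.528), P3=(23.857,77.016); sampled at t=k/4. Machine vertices: (170.629,97.523) → (147.418,91.827) → (98.545,107.393) → (49.022,132.086) → (23.857,153.770). Open path.

**Shape 4** — `<polygon>` regular polygon, stroke `#ff0000` → engrave (S318, F2955). Machine vertices: (229.495,59.067) → (223.120,56.630) → (216.889,59.415) → (214.452,65.790) → (217.237,72.021) → (223.612,74.458) → (229.843,71.673) → (232.280,65.298) → (229.495,59.067). Closed: final G1 returns to the first vertex.

G21
G90
G0 X118.620 Y106.754
M3 S875
G1 X145.886 Y97.061 F1453
G1 X170.586 Y87.010
G1 X192.719 Y76.602
G1 X212.285 Y65.837
M5
G0 X47.112 Y37.885
M3 S500
G1 X20.315 Y97.394 F1457
G1 X58.453 Y150.355
G1 X123.388 Y143.807
G1 X150.185 Y84.298
G1 X112.047 Y31.337
G1 X47.112 Y37.885
M5
G0 X170.629 Y97.523
M3 S875
G1 X147.418 Y91.827 F1453
G1 X98.545 Y107.393
G1 X49.022 Y132.086
G1 X23.857 Y153.770
M5
G0 X229.495 Y59.067
M3 S318
G1 X223.120 Y56.630 F2955
G1 X216.889 Y59.415
G1 X214.452 Y65.790
G1 X217.237 Y72.021
G1 X223.612 Y74.458
G1 X229.843 Y71.673
G1 X232.280 Y65.298
G1 X229.495 Y59.067
M5
G0 X0.000 Y0.000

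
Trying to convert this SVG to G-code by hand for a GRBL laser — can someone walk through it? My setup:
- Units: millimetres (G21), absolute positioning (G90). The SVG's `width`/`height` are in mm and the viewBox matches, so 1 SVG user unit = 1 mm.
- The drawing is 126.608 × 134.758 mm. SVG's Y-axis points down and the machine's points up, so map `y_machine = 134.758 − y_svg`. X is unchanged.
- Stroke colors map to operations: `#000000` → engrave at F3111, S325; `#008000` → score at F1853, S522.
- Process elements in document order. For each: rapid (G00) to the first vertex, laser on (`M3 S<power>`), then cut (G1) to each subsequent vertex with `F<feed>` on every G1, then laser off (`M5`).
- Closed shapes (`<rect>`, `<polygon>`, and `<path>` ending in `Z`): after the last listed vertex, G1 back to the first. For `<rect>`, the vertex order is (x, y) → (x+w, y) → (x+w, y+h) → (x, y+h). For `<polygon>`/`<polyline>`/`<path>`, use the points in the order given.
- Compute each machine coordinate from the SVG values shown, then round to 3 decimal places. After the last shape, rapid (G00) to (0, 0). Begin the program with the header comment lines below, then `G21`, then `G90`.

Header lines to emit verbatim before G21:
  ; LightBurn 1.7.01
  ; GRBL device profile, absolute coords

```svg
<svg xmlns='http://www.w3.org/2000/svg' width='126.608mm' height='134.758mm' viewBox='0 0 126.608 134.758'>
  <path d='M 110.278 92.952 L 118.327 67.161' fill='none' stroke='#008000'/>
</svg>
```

Since the viewBox matches the mm dimensions, user units are millimetres directly. The only transform is the Y-flip y_m = 134.758 − y_svg.

Shape 1 is a line segment drawn with `<path>`. Its stroke #008000 means score at S522, F1853. After flipping Y the toolpath is (110.278,41.806) → (118.327,67.597).

; LightBurn 1.7.01
; GRBL device profile, absolute coords
G21
G90
G00 X110.278 Y41.806
M3 S522
G1 X118.327 Y67.597 F1853
M5
G00 X0.000 Y0.000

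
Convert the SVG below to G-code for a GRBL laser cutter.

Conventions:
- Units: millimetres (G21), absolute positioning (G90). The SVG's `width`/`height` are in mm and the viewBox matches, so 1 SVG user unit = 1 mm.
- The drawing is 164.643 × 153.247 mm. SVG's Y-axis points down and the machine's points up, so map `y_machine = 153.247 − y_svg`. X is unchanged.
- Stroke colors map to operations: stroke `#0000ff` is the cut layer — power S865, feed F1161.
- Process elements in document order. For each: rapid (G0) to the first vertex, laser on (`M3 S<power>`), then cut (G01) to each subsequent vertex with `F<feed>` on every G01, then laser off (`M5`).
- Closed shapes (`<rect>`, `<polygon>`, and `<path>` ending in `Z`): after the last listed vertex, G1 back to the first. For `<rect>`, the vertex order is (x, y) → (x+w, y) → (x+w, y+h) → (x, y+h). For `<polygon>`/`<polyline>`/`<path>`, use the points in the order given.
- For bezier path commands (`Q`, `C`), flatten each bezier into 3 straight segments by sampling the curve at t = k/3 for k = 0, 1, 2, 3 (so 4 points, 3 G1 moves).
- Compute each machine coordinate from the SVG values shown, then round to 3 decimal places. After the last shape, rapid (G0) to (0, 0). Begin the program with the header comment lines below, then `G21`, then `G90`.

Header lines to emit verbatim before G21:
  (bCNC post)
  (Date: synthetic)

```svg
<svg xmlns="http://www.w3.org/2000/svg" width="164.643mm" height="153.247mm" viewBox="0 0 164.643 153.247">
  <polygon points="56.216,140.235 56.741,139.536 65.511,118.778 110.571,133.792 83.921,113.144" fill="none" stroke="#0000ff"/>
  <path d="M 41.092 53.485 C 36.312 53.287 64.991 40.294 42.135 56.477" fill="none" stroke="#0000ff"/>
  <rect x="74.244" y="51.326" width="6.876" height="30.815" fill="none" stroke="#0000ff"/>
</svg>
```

(bCNC post)
(Date: synthetic)
G21
G90
G0 X56.216 Y13.012
M3 S865
G01 X56.741 Y13.711 F1161
G01 X65.511 Y34.469 F1161
G01 X110.571 Y19.455 F1161
G01 X83.921 Y40.103 F1161
G01 X56.216 Y13.012 F1161
M5
G0 X41.092 Y99.762
M3 S865
G01 X44.317 Y102.671 F1161
G01 X50.961 Y104.782 F1161
G01 X42.135 Y96.770 F1161
M5
G0 X74.244 Y101.921
M3 S865
G01 X81.120 Y101.921 F1161
G01 X81.120 Y71.106 F1161
G01 X74.244 Y71.106 F1161
G01 X74.244 Y101.921 F1161
M5
G0 X0.000 Y0.000

Since the viewBox matches the mm dimensions, user units are millimetres directly. The only transform is the Y-flip y_m = 153.247 − y_svg.

Shape 1 is a closed polygon drawn with `<polygon>`. Its stroke #0000ff means cut at S865, F1161. After flipping Y the toolpath is (56.216,13.012) → (56.741,13.711) → (65.511,34.469) → (110.571,19.455) → (83.921,40.103) → (56.216,13.012), returning to the start.

Shape 2 is a cubic bezier drawn with `<path>`. Its stroke #0000ff means cut at S865, F1161. After flipping Y the toolpath is (41.092,99.762) → (44.317,102.671) → (50.961,104.782) → (42.135,96.770).

Shape 3 is a rectangle drawn with `<rect>`. Its stroke #0000ff means cut at S865, F1161. After flipping Y the toolpath is (74.244,101.921) → (81.120,101.921) → (81.120,71.106) → (74.244,71.106) → (74.244,101.921), returning to the start.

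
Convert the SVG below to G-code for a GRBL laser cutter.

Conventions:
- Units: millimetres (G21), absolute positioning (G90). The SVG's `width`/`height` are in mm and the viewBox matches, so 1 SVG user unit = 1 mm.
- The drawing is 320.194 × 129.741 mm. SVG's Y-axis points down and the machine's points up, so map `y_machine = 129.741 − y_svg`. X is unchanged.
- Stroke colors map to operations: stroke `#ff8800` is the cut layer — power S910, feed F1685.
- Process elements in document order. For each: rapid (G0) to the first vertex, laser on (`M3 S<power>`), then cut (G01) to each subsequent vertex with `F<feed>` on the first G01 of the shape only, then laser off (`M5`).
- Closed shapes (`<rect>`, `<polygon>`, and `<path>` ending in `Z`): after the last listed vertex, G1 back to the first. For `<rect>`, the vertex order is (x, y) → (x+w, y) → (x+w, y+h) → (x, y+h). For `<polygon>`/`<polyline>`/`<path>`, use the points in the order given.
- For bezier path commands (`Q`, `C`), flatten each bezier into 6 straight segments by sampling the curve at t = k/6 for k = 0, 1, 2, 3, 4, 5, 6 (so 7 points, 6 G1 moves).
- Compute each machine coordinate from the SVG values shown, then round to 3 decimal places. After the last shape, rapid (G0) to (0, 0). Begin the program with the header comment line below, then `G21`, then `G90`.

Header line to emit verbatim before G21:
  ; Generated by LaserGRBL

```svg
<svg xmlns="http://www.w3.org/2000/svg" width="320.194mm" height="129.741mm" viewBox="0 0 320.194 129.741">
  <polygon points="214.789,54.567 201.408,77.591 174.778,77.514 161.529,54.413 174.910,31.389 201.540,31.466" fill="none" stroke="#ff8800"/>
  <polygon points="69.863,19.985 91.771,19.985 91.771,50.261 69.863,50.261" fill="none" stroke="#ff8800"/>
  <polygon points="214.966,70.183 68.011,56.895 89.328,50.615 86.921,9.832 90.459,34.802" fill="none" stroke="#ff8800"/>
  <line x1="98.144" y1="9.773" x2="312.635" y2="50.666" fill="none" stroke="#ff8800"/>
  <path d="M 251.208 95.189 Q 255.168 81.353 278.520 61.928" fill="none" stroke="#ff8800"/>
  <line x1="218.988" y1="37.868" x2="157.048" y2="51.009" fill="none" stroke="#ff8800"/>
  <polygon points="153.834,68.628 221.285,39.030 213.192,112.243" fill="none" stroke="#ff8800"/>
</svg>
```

; Generated by LaserGRBL
G21
G90
G0 X214.789 Y75.174
M3 S910
G01 X201.408 Y52.150 F1685
G01 X174.778 Y52.227
G01 X161.529 Y75.328
G01 X174.910 Y98.352
G01 X201.540 Y98.275
G01 X214.789 Y75.174
M5
G0 X69.863 Y109.756
M3 S910
G01 X91.771 Y109.756 F1685
G01 X91.771 Y79.480
G01 X69.863 Y79.480
G01 X69.863 Y109.756
M5
G0 X214.966 Y59.558
M3 S910
G01 X68.011 Y72.846 F1685
G01 X89.328 Y79.126
G01 X86.921 Y119.909
G01 X90.459 Y94.939
G01 X214.966 Y59.558
M5
G0 X98.144 Y119.968
M3 S910
G01 X312.635 Y79.075 F1685
M5
G0 X251.208 Y34.552
M3 S910
G01 X253.067 Y39.319 F1685
G01 X256.003 Y44.397
G01 X260.016 Y49.785
G01 X265.107 Y55.484
G01 X271.275 Y61.493
G01 X278.520 Y67.813
M5
G0 X218.988 Y91.873
M3 S910
G01 X157.048 Y78.732 F1685
M5
G0 X153.834 Y61.113
M3 S910
G01 X221.285 Y90.711 F1685
G01 X213.192 Y17.498
G01 X153.834 Y61.113
M5
G0 X0.000 Y0.000

1 u = 1 mm; y_m = 129.741 − y.

[1] `<polygon>` regular polygon, #ff8800→cut S910 F1685: (214.789,75.174) → (201.408,52.150) → (174.778,52.227) → (161.529,75.328) → (174.910,98.352) → (201.540,98.275) → (214.789,75.174) (closed)

[2] `<polygon>` rectangle, #ff8800→cut S910 F1685: (69.863,109.756) → (91.771,109.756) → (91.771,79.480) → (69.863,79.480) → (69.863,109.756) (closed)

[3] `<polygon>` closed polygon, #ff8800→cut S910 F1685: (214.966,59.558) → (68.011,72.846) → (89.328,79.126) → (86.921,119.909) → (90.459,94.939) → (214.966,59.558) (closed)

[4] `<line>` line segment, #ff8800→cut S910 F1685: (98.144,119.968) → (312.635,79.075)

[5] `<path>` quadratic bezier, #ff8800→cut S910 F1685: (251.208,34.552) → (253.067,39.319) → (256.003,44.397) → (260.016,49.785) → (265.107,55.484) → (271.275,61.493) → (278.520,67.813)

[6] `<line>` line segment, #ff8800→cut S910 F1685: (218.988,91.873) → (157.048,78.732)

[7] `<polygon>` regular polygon, #ff8800→cut S910 F1685: (153.834,61.113) → (221.285,90.711) → (213.192,17.498) → (153.834,61.113) (closed)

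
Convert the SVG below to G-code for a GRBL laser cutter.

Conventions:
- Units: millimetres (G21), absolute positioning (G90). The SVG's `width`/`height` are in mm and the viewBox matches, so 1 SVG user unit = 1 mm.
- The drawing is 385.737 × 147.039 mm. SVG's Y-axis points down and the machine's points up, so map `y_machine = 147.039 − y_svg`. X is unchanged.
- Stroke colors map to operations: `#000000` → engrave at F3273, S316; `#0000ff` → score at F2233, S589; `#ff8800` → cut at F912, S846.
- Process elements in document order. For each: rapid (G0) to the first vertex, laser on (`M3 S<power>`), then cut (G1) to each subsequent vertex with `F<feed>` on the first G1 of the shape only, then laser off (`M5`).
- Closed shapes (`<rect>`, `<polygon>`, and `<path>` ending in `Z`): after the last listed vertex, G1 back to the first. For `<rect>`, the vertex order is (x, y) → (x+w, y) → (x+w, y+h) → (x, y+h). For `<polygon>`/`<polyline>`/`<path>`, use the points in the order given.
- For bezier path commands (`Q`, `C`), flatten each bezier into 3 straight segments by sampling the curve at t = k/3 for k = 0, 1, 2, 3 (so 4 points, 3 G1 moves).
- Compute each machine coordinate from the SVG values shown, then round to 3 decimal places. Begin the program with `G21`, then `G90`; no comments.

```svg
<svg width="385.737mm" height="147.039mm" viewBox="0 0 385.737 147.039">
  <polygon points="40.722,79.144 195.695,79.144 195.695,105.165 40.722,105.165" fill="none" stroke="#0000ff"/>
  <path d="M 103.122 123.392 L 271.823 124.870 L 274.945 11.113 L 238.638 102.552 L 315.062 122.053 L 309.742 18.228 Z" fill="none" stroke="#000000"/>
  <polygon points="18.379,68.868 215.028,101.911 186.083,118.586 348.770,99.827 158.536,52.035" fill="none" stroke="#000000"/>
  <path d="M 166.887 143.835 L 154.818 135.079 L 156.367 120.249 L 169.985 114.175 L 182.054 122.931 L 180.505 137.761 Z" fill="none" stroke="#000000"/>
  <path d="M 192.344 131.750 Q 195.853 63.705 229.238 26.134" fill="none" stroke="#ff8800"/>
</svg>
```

G21
G90
G0 X40.722 Y67.895
M3 S589
G1 X195.695 Y67.895 F2233
G1 X195.695 Y41.874
G1 X40.722 Y41.874
G1 X40.722 Y67.895
M5
G0 X103.122 Y23.647
M3 S316
G1 X271.823 Y22.169 F3273
G1 X274.945 Y135.926
G1 X238.638 Y44.487
G1 X315.062 Y24.986
G1 X309.742 Y128.811
G1 X103.122 Y23.647
M5
G0 X18.379 Y78.171
M3 S316
G1 X215.028 Y45.128 F3273
G1 X186.083 Y28.453
G1 X348.770 Y47.212
G1 X158.536 Y95.004
G1 X18.379 Y78.171
M5
G0 X166.887 Y3.204
M3 S316
G1 X154.818 Y11.960 F3273
G1 X156.367 Y26.790
G1 X169.985 Y32.864
G1 X182.054 Y24.108
G1 X180.505 Y9.278
G1 X166.887 Y3.204
M5
G0 X192.344 Y15.289
M3 S846
G1 X198.003 Y57.266 F912
G1 X210.301 Y92.472
G1 X229.238 Y120.905
M5

1 u = 1 mm; y_m = 147.039 − y.

[1] `<polygon>` rectangle, #0000ff→score S589 F2233: (40.722,67.895) → (195.695,67.895) → (195.695,41.874) → (40.722,41.874) → (40.722,67.895) (closed)

[2] `<path>` closed polygon, #000000→engrave S316 F3273: (103.122,23.647) → (271.823,22.169) → (274.945,135.926) → (238.638,44.487) → (315.062,24.986) → (309.742,128.811) → (103.122,23.647) (closed)

[3] `<polygon>` closed polygon, #000000→engrave S316 F3273: (18.379,78.171) → (215.028,45.128) → (186.083,28.453) → (348.770,47.212) → (158.536,95.004) → (18.379,78.171) (closed)

[4] `<path>` regular polygon, #000000→engrave S316 F3273: (166.887,3.204) → (154.818,11.960) → (156.367,26.790) → (169.985,32.864) → (182.054,24.108) → (180.505,9.278) → (166.887,3.204) (closed)

[5] `<path>` quadratic bezier, #ff8800→cut S846 F912: (192.344,15.289) → (198.003,57.266) → (210.301,92.472) → (229.238,120.905)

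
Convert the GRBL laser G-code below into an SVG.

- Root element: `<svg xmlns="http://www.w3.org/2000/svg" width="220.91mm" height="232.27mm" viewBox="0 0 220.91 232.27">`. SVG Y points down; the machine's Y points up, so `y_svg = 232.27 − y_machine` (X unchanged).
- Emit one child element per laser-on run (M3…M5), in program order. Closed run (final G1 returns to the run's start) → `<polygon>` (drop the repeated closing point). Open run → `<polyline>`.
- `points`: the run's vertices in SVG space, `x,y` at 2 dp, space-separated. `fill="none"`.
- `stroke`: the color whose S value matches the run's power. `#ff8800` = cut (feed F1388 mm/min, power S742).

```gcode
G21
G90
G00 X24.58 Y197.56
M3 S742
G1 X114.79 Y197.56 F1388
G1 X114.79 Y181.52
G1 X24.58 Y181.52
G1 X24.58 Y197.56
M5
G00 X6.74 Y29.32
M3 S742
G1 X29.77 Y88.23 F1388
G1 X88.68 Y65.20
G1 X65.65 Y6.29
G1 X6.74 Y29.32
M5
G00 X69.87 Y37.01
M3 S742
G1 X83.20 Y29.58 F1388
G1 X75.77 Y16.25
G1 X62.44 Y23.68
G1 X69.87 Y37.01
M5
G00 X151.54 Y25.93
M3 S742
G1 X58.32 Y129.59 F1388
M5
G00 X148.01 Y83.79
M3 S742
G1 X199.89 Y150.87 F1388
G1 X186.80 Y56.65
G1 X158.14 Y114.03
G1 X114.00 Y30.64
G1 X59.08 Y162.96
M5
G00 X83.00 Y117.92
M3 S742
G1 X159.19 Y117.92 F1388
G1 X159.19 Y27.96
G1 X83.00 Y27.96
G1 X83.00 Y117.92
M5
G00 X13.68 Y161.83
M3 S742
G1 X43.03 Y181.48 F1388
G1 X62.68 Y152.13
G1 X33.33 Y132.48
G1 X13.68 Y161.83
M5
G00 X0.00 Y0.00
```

Each laser-on run becomes one SVG element. Flip Y back into SVG space with y_svg = 232.27 − y_machine. Every run uses S742, so all elements get stroke `#ff8800` (cut).

Run 1: The run returns to its start, so emit a `<polygon>` with points (Y-flipped): 24.58,34.71 114.79,34.71 114.79,50.75 24.58,50.75.

Run 2: The run returns to its start, so emit a `<polygon>` with points (Y-flipped): 6.74,202.95 29.77,144.04 88.68,167.07 65.65,225.98.

Run 3: The run returns to its start, so emit a `<polygon>` with points (Y-flipped): 69.87,195.26 83.20,202.69 75.77,216.02 62.44,208.59.

Run 4: The run is open, so emit a `<polyline>` with points (Y-flipped): 151.54,206.34 58.32,102.68.

Run 5: The run is open, so emit a `<polyline>` with points (Y-flipped): 148.01,148.48 199.89,81.40 186.80,175.62 158.14,118.24 114.00,201.63 59.08,69.31.

Run 6: The run returns to its start, so emit a `<polygon>` with points (Y-flipped): 83.00,114.35 159.19,114.35 159.19,204.31 83.00,204.31.

Run 7: The run returns to its start, so emit a `<polygon>` with points (Y-flipped): 13.68,70.44 43.03,50.79 62.68,80.14 33.33,99.79.

<svg xmlns="http://www.w3.org/2000/svg" width="220.91mm" height="232.27mm" viewBox="0 0 220.91 232.27">
  <polygon points="24.58,34.71 114.79,34.71 114.79,50.75 24.58,50.75" fill="none" stroke="#ff8800"/>
  <polygon points="6.74,202.95 29.77,144.04 88.68,167.07 65.65,225.98" fill="none" stroke="#ff8800"/>
  <polygon points="69.87,195.26 83.20,202.69 75.77,216.02 62.44,208.59" fill="none" stroke="#ff8800"/>
  <polyline points="151.54,206.34 58.32,102.68" fill="none" stroke="#ff8800"/>
  <polyline points="148.01,148.48 199.89,81.40 186.80,175.62 158.14,118.24 114.00,201.63 59.08,69.31" fill="none" stroke="#ff8800"/>
  <polygon points="83.00,114.35 159.19,114.35 159.19,204.31 83.00,204.31" fill="none" stroke="#ff8800"/>
  <polygon points="13.68,70.44 43.03,50.79 62.68,80.14 33.33,99.79" fill="none" stroke="#ff8800"/>
</svg>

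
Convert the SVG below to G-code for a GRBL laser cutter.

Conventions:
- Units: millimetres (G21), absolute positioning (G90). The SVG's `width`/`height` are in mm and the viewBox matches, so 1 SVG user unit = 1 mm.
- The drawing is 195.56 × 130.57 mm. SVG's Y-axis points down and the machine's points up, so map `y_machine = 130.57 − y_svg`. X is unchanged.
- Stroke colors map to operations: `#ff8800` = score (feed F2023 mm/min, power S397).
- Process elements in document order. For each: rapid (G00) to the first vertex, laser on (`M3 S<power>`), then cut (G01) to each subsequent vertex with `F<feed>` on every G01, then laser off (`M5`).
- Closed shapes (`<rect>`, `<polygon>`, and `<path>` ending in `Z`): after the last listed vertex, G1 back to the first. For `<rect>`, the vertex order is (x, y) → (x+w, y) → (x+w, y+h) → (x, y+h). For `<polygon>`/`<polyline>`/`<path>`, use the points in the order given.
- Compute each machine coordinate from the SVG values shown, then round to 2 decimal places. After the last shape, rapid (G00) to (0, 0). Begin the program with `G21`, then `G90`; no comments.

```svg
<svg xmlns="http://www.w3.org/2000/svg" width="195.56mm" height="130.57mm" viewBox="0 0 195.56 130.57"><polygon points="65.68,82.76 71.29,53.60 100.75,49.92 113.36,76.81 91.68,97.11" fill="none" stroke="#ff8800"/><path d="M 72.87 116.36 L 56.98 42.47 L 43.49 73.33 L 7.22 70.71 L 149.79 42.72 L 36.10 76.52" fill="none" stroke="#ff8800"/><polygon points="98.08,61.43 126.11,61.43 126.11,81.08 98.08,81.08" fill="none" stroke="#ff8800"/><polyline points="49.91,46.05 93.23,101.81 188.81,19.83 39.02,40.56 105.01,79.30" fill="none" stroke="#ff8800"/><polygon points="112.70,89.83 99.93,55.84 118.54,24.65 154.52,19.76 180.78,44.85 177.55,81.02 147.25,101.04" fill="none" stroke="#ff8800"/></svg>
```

viewBox `0 0 195.56 130.57` with mm width/height → 1 unit = 1 mm. Flip: y_m = 130.57 − y_svg.

**Shape 1** — `<polygon>` regular polygon, stroke `#ff8800` → score (S397, F2023). Machine vertices: (65.68,47.81) → (71.29,76.97) → (100.75,80.65) → (113.36,53.76) → (91.68,33.46) → (65.68,47.81). Closed: final G1 returns to the first vertex.

**Shape 2** — `<path>` open polyline, stroke `#ff8800` → score (S397, F2023). Machine vertices: (72.87,14.21) → (56.98,88.10) → (43.49,57.24) → (7.22,59.86) → (149.79,87.85) → (36.10,54.05). Open path.

**Shape 3** — `<polygon>` rectangle, stroke `#ff8800` → score (S397, F2023). Machine vertices: (98.08,69.14) → (126.11,69.14) → (126.11,49.49) → (98.08,49.49) → (98.08,69.14). Closed: final G1 returns to the first vertex.

**Shape 4** — `<polyline>` open polyline, stroke `#ff8800` → score (S397, F2023). Machine vertices: (49.91,84.52) → (93.23,28.76) → (188.81,110.74) → (39.02,90.01) → (105.01,51.27). Open path.

**Shape 5** — `<polygon>` regular polygon, stroke `#ff8800` → score (S397, F2023). Machine vertices: (112.70,40.74) → (99.93,74.73) → (118.54,105.92) → (154.52,110.81) → (180.78,85.72) → (177.55,49.55) → (147.25,29.53) → (112.70,40.74). Closed: final G1 returns to the first vertex.

G21
G90
G00 X65.68 Y47.81
M3 S397
G01 X71.29 Y76.97 F2023
G01 X100.75 Y80.65 F2023
G01 X113.36 Y53.76 F2023
G01 X91.68 Y33.46 F2023
G01 X65.68 Y47.81 F2023
M5
G00 X72.87 Y14.21
M3 S397
G01 X56.98 Y88.10 F2023
G01 X43.49 Y57.24 F2023
G01 X7.22 Y59.86 F2023
G01 X149.79 Y87.85 F2023
G01 X36.10 Y54.05 F2023
M5
G00 X98.08 Y69.14
M3 S397
G01 X126.11 Y69.14 F2023
G01 X126.11 Y49.49 F2023
G01 X98.08 Y49.49 F2023
G01 X98.08 Y69.14 F2023
M5
G00 X49.91 Y84.52
M3 S397
G01 X93.23 Y28.76 F2023
G01 X188.81 Y110.74 F2023
G01 X39.02 Y90.01 F2023
G01 X105.01 Y51.27 F2023
M5
G00 X112.70 Y40.74
M3 S397
G01 X99.93 Y74.73 F2023
G01 X118.54 Y105.92 F2023
G01 X154.52 Y110.81 F2023
G01 X180.78 Y85.72 F2023
G01 X177.55 Y49.55 F2023
G01 X147.25 Y29.53 F2023
G01 X112.70 Y40.74 F2023
M5
G00 X0.00 Y0.00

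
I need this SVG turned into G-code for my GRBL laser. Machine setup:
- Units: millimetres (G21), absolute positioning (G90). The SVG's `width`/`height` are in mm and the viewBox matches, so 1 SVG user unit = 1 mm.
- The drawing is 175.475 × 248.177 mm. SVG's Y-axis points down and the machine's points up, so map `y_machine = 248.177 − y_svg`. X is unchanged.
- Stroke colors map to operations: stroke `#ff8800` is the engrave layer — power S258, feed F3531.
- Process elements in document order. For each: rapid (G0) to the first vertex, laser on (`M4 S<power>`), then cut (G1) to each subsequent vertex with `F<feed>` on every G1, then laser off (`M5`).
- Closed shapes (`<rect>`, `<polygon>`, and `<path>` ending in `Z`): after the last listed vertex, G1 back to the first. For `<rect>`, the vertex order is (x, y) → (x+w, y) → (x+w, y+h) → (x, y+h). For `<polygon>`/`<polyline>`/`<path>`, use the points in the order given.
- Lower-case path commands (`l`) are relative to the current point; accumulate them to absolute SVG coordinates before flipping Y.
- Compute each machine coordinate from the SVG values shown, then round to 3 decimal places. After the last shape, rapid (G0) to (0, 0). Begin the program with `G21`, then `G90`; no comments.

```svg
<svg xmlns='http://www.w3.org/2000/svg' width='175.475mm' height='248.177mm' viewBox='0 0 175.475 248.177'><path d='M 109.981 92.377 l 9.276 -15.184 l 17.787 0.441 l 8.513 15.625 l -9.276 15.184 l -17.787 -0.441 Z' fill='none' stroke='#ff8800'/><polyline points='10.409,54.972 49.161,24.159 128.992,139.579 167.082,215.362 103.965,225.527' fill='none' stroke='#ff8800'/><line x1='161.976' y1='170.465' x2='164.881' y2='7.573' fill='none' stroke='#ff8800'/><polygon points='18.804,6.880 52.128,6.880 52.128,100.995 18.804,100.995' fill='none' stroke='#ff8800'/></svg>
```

G21
G90
G0 X109.981 Y155.800
M4 S258
G1 X119.257 Y170.984 F3531
G1 X137.044 Y170.543 F3531
G1 X145.557 Y154.918 F3531
G1 X136.281 Y139.734 F3531
G1 X118.494 Y140.175 F3531
G1 X109.981 Y155.800 F3531
M5
G0 X10.409 Y193.205
M4 S258
G1 X49.161 Y224.018 F3531
G1 X128.992 Y108.598 F3531
G1 X167.082 Y32.815 F3531
G1 X103.965 Y22.650 F3531
M5
G0 X161.976 Y77.712
M4 S258
G1 X164.881 Y240.604 F3531
M5
G0 X18.804 Y241.297
M4 S258
G1 X52.128 Y241.297 F3531
G1 X52.128 Y147.182 F3531
G1 X18.804 Y147.182 F3531
G1 X18.804 Y241.297 F3531
M5
G0 X0.000 Y0.000

1 u = 1 mm; y_m = 248.177 − y.

[1] `<path>` regular polygon, #ff8800→engrave S258 F3531: (109.981,155.800) → (119.257,170.984) → (137.044,170.543) → (145.557,154.918) → (136.281,139.734) → (118.494,140.175) → (109.981,155.800) (closed)

[2] `<polyline>` open polyline, #ff8800→engrave S258 F3531: (10.409,193.205) → (49.161,224.018) → (128.992,108.598) → (167.082,32.815) → (103.965,22.650)

[3] `<line>` line segment, #ff8800→engrave S258 F3531: (161.976,77.712) → (164.881,240.604)

[4] `<polygon>` rectangle, #ff8800→engrave S258 F3531: (18.804,241.297) → (52.128,241.297) → (52.128,147.182) → (18.804,147.182) → (18.804,241.297) (closed)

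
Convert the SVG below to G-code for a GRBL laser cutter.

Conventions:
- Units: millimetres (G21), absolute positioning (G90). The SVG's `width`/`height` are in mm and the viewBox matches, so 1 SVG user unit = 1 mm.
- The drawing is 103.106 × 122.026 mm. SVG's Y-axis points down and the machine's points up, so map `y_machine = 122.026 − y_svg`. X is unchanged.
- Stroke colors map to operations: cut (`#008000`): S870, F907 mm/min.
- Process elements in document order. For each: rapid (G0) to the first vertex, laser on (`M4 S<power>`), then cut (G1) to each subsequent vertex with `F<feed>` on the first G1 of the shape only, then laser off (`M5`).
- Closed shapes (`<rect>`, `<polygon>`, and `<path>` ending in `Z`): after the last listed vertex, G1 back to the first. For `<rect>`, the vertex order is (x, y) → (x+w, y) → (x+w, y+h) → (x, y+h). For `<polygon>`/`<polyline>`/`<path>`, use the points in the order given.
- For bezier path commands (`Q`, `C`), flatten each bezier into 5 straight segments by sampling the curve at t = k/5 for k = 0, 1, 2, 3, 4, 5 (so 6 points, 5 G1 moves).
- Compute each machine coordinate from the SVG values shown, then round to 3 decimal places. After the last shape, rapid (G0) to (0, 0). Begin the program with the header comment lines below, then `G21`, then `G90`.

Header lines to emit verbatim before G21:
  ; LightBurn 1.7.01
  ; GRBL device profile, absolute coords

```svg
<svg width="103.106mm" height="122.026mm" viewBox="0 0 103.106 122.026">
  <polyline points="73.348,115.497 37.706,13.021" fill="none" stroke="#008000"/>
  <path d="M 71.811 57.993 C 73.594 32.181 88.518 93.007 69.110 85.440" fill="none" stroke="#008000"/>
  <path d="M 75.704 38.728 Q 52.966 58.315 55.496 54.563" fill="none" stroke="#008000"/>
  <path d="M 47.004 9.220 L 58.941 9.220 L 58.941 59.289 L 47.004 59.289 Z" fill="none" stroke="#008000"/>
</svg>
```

1 u = 1 mm; y_m = 122.026 − y.

[1] `<polyline>` line segment, #008000→cut S870 F907: (73.348,6.529) → (37.706,109.005)

[2] `<path>` cubic bezier, #008000→cut S870 F907: (71.811,64.033) → (74.078,70.364) → (77.220,63.343) → (78.959,50.412) → (77.015,39.013) → (69.110,36.586)

[3] `<path>` quadratic bezier, #008000→cut S870 F907: (75.704,83.298) → (67.620,76.397) → (61.556,71.363) → (57.515,68.196) → (55.495,66.896) → (55.496,67.463)

[4] `<path>` rectangle, #008000→cut S870 F907: (47.004,112.806) → (58.941,112.806) → (58.941,62.737) → (47.004,62.737) → (47.004,112.806) (closed)

; LightBurn 1.7.01
; GRBL device profile, absolute coords
G21
G90
G0 X73.348 Y6.529
M4 S870
G1 X37.706 Y109.005 F907
M5
G0 X71.811 Y64.033
M4 S870
G1 X74.078 Y70.364 F907
G1 X77.220 Y63.343
G1 X78.959 Y50.412
G1 X77.015 Y39.013
G1 X69.110 Y36.586
M5
G0 X75.704 Y83.298
M4 S870
G1 X67.620 Y76.397 F907
G1 X61.556 Y71.363
G1 X57.515 Y68.196
G1 X55.495 Y66.896
G1 X55.496 Y67.463
M5
G0 X47.004 Y112.806
M4 S870
G1 X58.941 Y112.806 F907
G1 X58.941 Y62.737
G1 X47.004 Y62.737
G1 X47.004 Y112.806
M5
G0 X0.000 Y0.000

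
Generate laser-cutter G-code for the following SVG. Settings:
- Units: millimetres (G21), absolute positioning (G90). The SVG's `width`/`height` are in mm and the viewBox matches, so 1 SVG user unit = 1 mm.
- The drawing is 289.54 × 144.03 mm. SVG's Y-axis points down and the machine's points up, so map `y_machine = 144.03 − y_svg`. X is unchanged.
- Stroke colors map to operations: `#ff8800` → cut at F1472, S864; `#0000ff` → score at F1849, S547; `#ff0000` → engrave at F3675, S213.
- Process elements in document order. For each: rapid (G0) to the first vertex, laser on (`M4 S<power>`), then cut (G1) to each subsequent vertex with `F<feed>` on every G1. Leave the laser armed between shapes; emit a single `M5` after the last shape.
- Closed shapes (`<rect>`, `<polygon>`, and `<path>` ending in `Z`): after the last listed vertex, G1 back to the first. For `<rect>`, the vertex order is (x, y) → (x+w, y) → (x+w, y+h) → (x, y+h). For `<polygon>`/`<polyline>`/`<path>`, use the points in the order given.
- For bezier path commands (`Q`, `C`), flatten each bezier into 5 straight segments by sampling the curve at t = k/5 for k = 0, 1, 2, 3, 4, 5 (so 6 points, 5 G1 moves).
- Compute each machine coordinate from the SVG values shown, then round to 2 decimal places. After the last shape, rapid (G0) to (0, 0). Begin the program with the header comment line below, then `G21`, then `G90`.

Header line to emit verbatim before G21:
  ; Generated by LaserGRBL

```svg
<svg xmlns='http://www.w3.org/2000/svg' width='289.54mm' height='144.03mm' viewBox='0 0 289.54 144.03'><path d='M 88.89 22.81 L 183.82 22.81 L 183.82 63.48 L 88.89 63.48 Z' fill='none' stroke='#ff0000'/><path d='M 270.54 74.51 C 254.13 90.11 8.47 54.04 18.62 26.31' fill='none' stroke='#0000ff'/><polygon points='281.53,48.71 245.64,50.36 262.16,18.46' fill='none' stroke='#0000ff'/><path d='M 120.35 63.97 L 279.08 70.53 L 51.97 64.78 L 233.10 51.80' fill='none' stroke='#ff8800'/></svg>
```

; Generated by LaserGRBL
G21
G90
G0 X88.89 Y121.22
M4 S213
G1 X183.82 Y121.22 F3675
G1 X183.82 Y80.55 F3675
G1 X88.89 Y80.55 F3675
G1 X88.89 Y121.22 F3675
G0 X270.54 Y69.52
M4 S547
G1 X237.06 Y65.88 F1849
G1 X171.85 Y71.76 F1849
G1 X98.18 Y84.28 F1849
G1 X39.35 Y100.56 F1849
G1 X18.62 Y117.72 F1849
G0 X281.53 Y95.32
M4 S547
G1 X245.64 Y93.67 F1849
G1 X262.16 Y125.57 F1849
G1 X281.53 Y95.32 F1849
G0 X120.35 Y80.06
M4 S864
G1 X279.08 Y73.50 F1472
G1 X51.97 Y79.25 F1472
G1 X233.10 Y92.23 F1472
M5
G0 X0.00 Y0.00

viewBox `0 0 289.54 144.03` with mm width/height → 1 unit = 1 mm. Flip: y_m = 144.03 − y_svg.

**Shape 1** — `<path>` rectangle, stroke `#ff0000` → engrave (S213, F3675). Machine vertices: (88.89,121.22) → (183.82,121.22) → (183.82,80.55) → (88.89,80.55) → (88.89,121.22). Closed: final G1 returns to the first vertex.

**Shape 2** — `<path>` cubic bezier, stroke `#0000ff` → score (S547, F1849). Control points (SVG): P0=(270.54,74.51), P1=(254.13,90.11), P2=(8.47,54.04), P3=(18.62,26.31); sampled at t=k/5. Machine vertices: (270.54,69.52) → (237.06,65.88) → (171.85,71.76) → (98.18,84.28) → (39.35,100.56) → (18.62,117.72). Open path.

**Shape 3** — `<polygon>` regular polygon, stroke `#0000ff` → score (S547, F1849). Machine vertices: (281.53,95.32) → (245.64,93.67) → (262.16,125.57) → (281.53,95.32). Closed: final G1 returns to the first vertex.

**Shape 4** — `<path>` open polyline, stroke `#ff8800` → cut (S864, F1472). Machine vertices: (120.35,80.06) → (279.08,73.50) → (51.97,79.25) → (233.10,92.23). Open path.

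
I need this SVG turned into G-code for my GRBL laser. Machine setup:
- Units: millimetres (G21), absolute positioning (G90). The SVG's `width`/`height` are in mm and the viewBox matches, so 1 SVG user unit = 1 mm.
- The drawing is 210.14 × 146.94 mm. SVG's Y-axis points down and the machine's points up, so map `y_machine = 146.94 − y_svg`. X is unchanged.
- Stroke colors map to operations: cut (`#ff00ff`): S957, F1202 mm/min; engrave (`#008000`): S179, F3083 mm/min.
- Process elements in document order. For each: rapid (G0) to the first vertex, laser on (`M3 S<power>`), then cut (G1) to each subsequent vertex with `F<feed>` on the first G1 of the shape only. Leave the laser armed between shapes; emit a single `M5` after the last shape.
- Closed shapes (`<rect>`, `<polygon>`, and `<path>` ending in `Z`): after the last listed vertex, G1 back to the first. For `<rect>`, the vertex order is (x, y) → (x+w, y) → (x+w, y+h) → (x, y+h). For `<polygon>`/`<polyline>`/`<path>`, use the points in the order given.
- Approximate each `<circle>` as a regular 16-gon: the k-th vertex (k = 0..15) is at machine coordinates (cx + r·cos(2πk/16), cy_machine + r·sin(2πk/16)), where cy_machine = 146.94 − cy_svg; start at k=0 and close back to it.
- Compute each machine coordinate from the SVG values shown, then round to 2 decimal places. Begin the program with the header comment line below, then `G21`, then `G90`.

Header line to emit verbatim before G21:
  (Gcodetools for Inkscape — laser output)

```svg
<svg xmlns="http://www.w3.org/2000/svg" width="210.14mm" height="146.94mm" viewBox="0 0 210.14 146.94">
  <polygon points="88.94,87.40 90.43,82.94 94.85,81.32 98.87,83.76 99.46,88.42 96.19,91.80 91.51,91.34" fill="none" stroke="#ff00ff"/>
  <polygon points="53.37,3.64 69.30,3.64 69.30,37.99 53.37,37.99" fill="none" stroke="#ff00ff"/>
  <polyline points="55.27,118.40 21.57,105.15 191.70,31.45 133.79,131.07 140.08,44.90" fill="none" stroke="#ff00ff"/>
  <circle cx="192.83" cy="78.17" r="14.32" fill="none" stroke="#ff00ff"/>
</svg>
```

(Gcodetools for Inkscape — laser output)
G21
G90
G0 X88.94 Y59.54
M3 S957
G1 X90.43 Y64.00 F1202
G1 X94.85 Y65.62
G1 X98.87 Y63.18
G1 X99.46 Y58.52
G1 X96.19 Y55.14
G1 X91.51 Y55.60
G1 X88.94 Y59.54
G0 X53.37 Y143.30
M3 S957
G1 X69.30 Y143.30 F1202
G1 X69.30 Y108.95
G1 X53.37 Y108.95
G1 X53.37 Y143.30
G0 X55.27 Y28.54
M3 S957
G1 X21.57 Y41.79 F1202
G1 X191.70 Y115.49
G1 X133.79 Y15.87
G1 X140.08 Y102.04
G0 X207.15 Y68.77
M3 S957
G1 X206.06 Y74.25 F1202
G1 X202.96 Y78.90
G1 X198.31 Y82.00
G1 X192.83 Y83.09
G1 X187.35 Y82.00
G1 X182.70 Y78.90
G1 X179.60 Y74.25
G1 X178.51 Y68.77
G1 X179.60 Y63.29
G1 X182.70 Y58.64
G1 X187.35 Y55.54
G1 X192.83 Y54.45
G1 X198.31 Y55.54
G1 X202.96 Y58.64
G1 X206.06 Y63.29
G1 X207.15 Y68.77
M5

Since the viewBox matches the mm dimensions, user units are millimetres directly. The only transform is the Y-flip y_m = 146.94 − y_svg.

Shape 1 is a regular polygon drawn with `<polygon>`. Its stroke #ff00ff means cut at S957, F1202. After flipping Y the toolpath is (88.94,59.54) → (90.43,64.00) → (94.85,65.62) → (98.87,63.18) → (99.46,58.52) → (96.19,55.14) → (91.51,55.60) → (88.94,59.54), returning to the start.

Shape 2 is a rectangle drawn with `<polygon>`. Its stroke #ff00ff means cut at S957, F1202. After flipping Y the toolpath is (53.37,143.30) → (69.30,143.30) → (69.30,108.95) → (53.37,108.95) → (53.37,143.30), returning to the start.

Shape 3 is a open polyline drawn with `<polyline>`. Its stroke #ff00ff means cut at S957, F1202. After flipping Y the toolpath is (55.27,28.54) → (21.57,41.79) → (191.70,115.49) → (133.79,15.87) → (140.08,102.04).

Shape 4 is a circle drawn with `<circle>`. Its stroke #ff00ff means cut at S957, F1202. After flipping Y the toolpath is (207.15,68.77) → (206.06,74.25) → (202.96,78.90) → (198.31,82.00) → (192.83,83.09) → (187.35,82.00) → (182.70,78.90) → (179.60,74.25) → (178.51,68.77) → (179.60,63.29) → (182.70,58.64) → (187.35,55.54) → (192.83,54.45) → (198.31,55.54) → (202.96,58.64) → (206.06,63.29) → (207.15,68.77), returning to the start.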